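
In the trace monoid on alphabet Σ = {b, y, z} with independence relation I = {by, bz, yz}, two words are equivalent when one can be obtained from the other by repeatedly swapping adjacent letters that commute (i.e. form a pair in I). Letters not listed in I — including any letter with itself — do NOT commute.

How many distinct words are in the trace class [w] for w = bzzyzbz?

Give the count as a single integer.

105

#0=b has no predecessor
#1=z has no predecessor
#2=z depends on [1:z]
#3=y has no predecessor
#4=z depends on [2:z]
#5=b depends on [0:b]
#6=z depends on [4:z]
sources: [0:b, 1:z, 3:y]
N(rest) = Σ N(rest − s) over sources s of rest; N(one piece) = 1:
  size 1 → [3]=1  [5]=1  [6]=1
  size 2 → [0,5]=1  [3,5]=2  [3,6]=2  [4,6]=1  [5,6]=2
  size 3 → [0,3,5]=3  [0,5,6]=3  [2,4,6]=1  [3,4,6]=3  [3,5,6]=6  [4,5,6]=3
  size 4 → [0,3,5,6]=12  [0,4,5,6]=6  [1,2,4,6]=1  [2,3,4,6]=4  [2,4,5,6]=4  [3,4,5,6]=12
  size 5 → [0,2,4,5,6]=10  [0,3,4,5,6]=30  [1,2,3,4,6]=5  [1,2,4,5,6]=5  [2,3,4,5,6]=20
  first=0(b) contributes 30
  first=1(z) contributes 60
  first=3(y) contributes 15
|[w]| = 105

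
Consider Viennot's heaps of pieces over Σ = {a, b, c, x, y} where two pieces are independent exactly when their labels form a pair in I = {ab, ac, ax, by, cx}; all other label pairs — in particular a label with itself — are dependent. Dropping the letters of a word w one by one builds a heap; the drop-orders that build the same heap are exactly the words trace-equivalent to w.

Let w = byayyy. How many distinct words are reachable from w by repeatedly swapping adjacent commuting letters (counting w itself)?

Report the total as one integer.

6

piece 0:b — minimal
piece 1:y — minimal
piece 2:a rests on {1:y}
piece 3:y rests on {2:a}
piece 4:y rests on {3:y}
piece 5:y rests on {4:y}
minimal pieces: {0:b, 1:y}
ways to finish when only these pieces remain (= sum over removing one remaining piece with nothing left below it):
  1 left: {0}→1  {5}→1
  2 left: {0,5}→2  {4,5}→1
  3 left: {0,4,5}→3  {3,4,5}→1
  4 left: {0,3,4,5}→4  {2,3,4,5}→1
  placing 0:b first → 1 extensions
  placing 1:y first → 5 extensions
total linear extensions = 6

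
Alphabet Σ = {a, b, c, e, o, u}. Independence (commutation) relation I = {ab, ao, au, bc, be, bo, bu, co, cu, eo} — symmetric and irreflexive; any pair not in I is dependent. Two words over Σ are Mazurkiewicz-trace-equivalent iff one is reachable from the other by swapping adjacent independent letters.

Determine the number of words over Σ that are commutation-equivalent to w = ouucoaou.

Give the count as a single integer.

28

0(o) covers ∅
1(u) covers 0:o
2(u) covers 1:u
3(c) covers ∅
4(o) covers 2:u
5(a) covers 3:c
6(o) covers 4:o
7(u) covers 6:o
floor of heap: 0:o, 3:c
completions by unplaced set U, small U first (add the entries for U minus each lowest piece of U):
  |U|=1: {5}:1  {7}:1
  |U|=2: {3,5}:1  {5,7}:2  {6,7}:1
  |U|=3: {3,5,7}:3  {4,6,7}:1  {5,6,7}:3
  |U|=4: {2,4,6,7}:1  {3,5,6,7}:6  {4,5,6,7}:4
  |U|=5: {1,2,4,6,7}:1  {2,4,5,6,7}:5  {3,4,5,6,7}:10
  |U|=6: {0,1,2,4,6,7}:1  {1,2,4,5,6,7}:6  {2,3,4,5,6,7}:15
  start at 0(o): 21
  start at 3(c): 7
sum over floor = 28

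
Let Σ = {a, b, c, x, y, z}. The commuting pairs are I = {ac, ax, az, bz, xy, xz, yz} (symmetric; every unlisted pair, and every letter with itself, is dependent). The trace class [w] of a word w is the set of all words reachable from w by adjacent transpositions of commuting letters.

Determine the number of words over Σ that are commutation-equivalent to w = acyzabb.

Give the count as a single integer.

piece 0:a — minimal
piece 1:c — minimal
piece 2:y rests on {0:a, 1:c}
piece 3:z rests on {1:c}
piece 4:a rests on {2:y}
piece 5:b rests on {4:a}
piece 6:b rests on {5:b}
minimal pieces: {0:a, 1:c}
ways to finish when only these pieces remain (= sum over removing one remaining piece with nothing left below it):
  1 left: {3}→1  {6}→1
  2 left: {3,6}→2  {5,6}→1
  3 left: {3,5,6}→3  {4,5,6}→1
  4 left: {2,4,5,6}→1  {3,4,5,6}→4
  5 left: {0,2,4,5,6}→1  {2,3,4,5,6}→5
  placing 0:a first → 5 extensions
  placing 1:c first → 6 extensions
total linear extensions = 11

11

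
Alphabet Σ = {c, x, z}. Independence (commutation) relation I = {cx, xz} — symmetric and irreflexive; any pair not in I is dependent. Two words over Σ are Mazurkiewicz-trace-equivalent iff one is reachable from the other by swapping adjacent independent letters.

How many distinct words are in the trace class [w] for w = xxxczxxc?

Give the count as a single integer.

56

0(x) covers ∅
1(x) covers 0:x
2(x) covers 1:x
3(c) covers ∅
4(z) covers 3:c
5(x) covers 2:x
6(x) covers 5:x
7(c) covers 4:z
floor of heap: 0:x, 3:c
completions by unplaced set U, small U first (add the entries for U minus each lowest piece of U):
  |U|=1: {6}:1  {7}:1
  |U|=2: {4,7}:1  {5,6}:1  {6,7}:2
  |U|=3: {2,5,6}:1  {3,4,7}:1  {4,6,7}:3  {5,6,7}:3
  |U|=4: {1,2,5,6}:1  {2,5,6,7}:4  {3,4,6,7}:4  {4,5,6,7}:6
  |U|=5: {0,1,2,5,6}:1  {1,2,5,6,7}:5  {2,4,5,6,7}:10  {3,4,5,6,7}:10
  |U|=6: {0,1,2,5,6,7}:6  {1,2,4,5,6,7}:15  {2,3,4,5,6,7}:20
  start at 0(x): 35
  start at 3(c): 21
sum over floor = 56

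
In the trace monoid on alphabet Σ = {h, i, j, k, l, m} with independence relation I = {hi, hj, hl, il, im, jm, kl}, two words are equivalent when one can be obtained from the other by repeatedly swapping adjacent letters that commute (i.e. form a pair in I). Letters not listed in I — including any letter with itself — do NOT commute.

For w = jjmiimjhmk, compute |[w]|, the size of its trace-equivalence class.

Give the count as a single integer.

drop 0:j onto floor
drop 1:j onto {0:j}
drop 2:m onto floor
drop 3:i onto {1:j}
drop 4:i onto {3:i}
drop 5:m onto {2:m}
drop 6:j onto {4:i}
drop 7:h onto {5:m}
drop 8:m onto {7:h}
drop 9:k onto {6:j, 8:m}
ground layer = {0:j, 2:m}
drop-orders for the pieces not yet dropped (sum over which currently-grounded one goes next):
  1 to go: {9} 1
  2 to go: {6,9} 1  {8,9} 1
  3 to go: {4,6,9} 1  {6,8,9} 2  {7,8,9} 1
  4 to go: {3,4,6,9} 1  {4,6,8,9} 3  {5,7,8,9} 1  {6,7,8,9} 3
  5 to go: {1,3,4,6,9} 1  {2,5,7,8,9} 1  {3,4,6,8,9} 4  {4,6,7,8,9} 6  {5,6,7,8,9} 4
  6 to go: {0,1,3,4,6,9} 1  {1,3,4,6,8,9} 5  {2,5,6,7,8,9} 5  {3,4,6,7,8,9} 10  {4,5,6,7,8,9} 10
  7 to go: {0,1,3,4,6,8,9} 6  {1,3,4,6,7,8,9} 15  {2,4,5,6,7,8,9} 15  {3,4,5,6,7,8,9} 20
  8 to go: {0,1,3,4,6,7,8,9} 21  {1,3,4,5,6,7,8,9} 35  {2,3,4,5,6,7,8,9} 35
  if 0:j drops first: 70 orders
  if 2:m drops first: 56 orders
heap linearizations: 126

126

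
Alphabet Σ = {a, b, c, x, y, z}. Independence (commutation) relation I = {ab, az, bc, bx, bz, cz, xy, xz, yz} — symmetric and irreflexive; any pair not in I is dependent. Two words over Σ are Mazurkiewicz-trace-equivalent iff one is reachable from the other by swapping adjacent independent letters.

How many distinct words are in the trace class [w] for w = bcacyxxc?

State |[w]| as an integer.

drop 0:b onto floor
drop 1:c onto floor
drop 2:a onto {1:c}
drop 3:c onto {2:a}
drop 4:y onto {0:b, 3:c}
drop 5:x onto {3:c}
drop 6:x onto {5:x}
drop 7:c onto {4:y, 6:x}
ground layer = {0:b, 1:c}
drop-orders for the pieces not yet dropped (sum over which currently-grounded one goes next):
  1 to go: {7} 1
  2 to go: {4,7} 1  {6,7} 1
  3 to go: {0,4,7} 1  {4,6,7} 2  {5,6,7} 1
  4 to go: {0,4,6,7} 3  {4,5,6,7} 3
  5 to go: {0,4,5,6,7} 6  {3,4,5,6,7} 3
  6 to go: {0,3,4,5,6,7} 9  {2,3,4,5,6,7} 3
  if 0:b drops first: 3 orders
  if 1:c drops first: 12 orders
heap linearizations: 15

15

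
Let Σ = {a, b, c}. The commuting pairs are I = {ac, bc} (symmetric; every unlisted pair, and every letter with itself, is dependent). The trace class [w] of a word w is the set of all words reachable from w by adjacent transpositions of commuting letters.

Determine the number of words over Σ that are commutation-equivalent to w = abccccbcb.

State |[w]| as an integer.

126

piece 0:a — minimal
piece 1:b rests on {0:a}
piece 2:c — minimal
piece 3:c rests on {2:c}
piece 4:c rests on {3:c}
piece 5:c rests on {4:c}
piece 6:b rests on {1:b}
piece 7:c rests on {5:c}
piece 8:b rests on {6:b}
minimal pieces: {0:a, 2:c}
ways to finish when only these pieces remain (= sum over removing one remaining piece with nothing left below it):
  1 left: {7}→1  {8}→1
  2 left: {5,7}→1  {6,8}→1  {7,8}→2
  3 left: {1,6,8}→1  {4,5,7}→1  {5,7,8}→3  {6,7,8}→3
  4 left: {0,1,6,8}→1  {1,6,7,8}→4  {3,4,5,7}→1  {4,5,7,8}→4  {5,6,7,8}→6
  5 left: {0,1,6,7,8}→5  {1,5,6,7,8}→10  {2,3,4,5,7}→1  {3,4,5,7,8}→5  {4,5,6,7,8}→10
  6 left: {0,1,5,6,7,8}→15  {1,4,5,6,7,8}→20  {2,3,4,5,7,8}→6  {3,4,5,6,7,8}→15
  7 left: {0,1,4,5,6,7,8}→35  {1,3,4,5,6,7,8}→35  {2,3,4,5,6,7,8}→21
  placing 0:a first → 56 extensions
  placing 2:c first → 70 extensions
total linear extensions = 126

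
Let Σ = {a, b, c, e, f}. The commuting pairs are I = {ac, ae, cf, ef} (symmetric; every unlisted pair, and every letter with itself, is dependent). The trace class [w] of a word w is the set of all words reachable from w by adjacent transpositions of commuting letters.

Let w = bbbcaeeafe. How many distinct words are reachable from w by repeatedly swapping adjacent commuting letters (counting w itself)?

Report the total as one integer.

35

piece 0:b — minimal
piece 1:b rests on {0:b}
piece 2:b rests on {1:b}
piece 3:c rests on {2:b}
piece 4:a rests on {2:b}
piece 5:e rests on {3:c}
piece 6:e rests on {5:e}
piece 7:a rests on {4:a}
piece 8:f rests on {7:a}
piece 9:e rests on {6:e}
minimal pieces: {0:b}
ways to finish when only these pieces remain (= sum over removing one remaining piece with nothing left below it):
  1 left: {8}→1  {9}→1
  2 left: {6,9}→1  {7,8}→1  {8,9}→2
  3 left: {4,7,8}→1  {5,6,9}→1  {6,8,9}→3  {7,8,9}→3
  4 left: {3,5,6,9}→1  {4,7,8,9}→4  {5,6,8,9}→4  {6,7,8,9}→6
  5 left: {3,5,6,8,9}→5  {4,6,7,8,9}→10  {5,6,7,8,9}→10
  6 left: {3,5,6,7,8,9}→15  {4,5,6,7,8,9}→20
  7 left: {3,4,5,6,7,8,9}→35
  8 left: {2,3,4,5,6,7,8,9}→35
  placing 0:b first → 35 extensions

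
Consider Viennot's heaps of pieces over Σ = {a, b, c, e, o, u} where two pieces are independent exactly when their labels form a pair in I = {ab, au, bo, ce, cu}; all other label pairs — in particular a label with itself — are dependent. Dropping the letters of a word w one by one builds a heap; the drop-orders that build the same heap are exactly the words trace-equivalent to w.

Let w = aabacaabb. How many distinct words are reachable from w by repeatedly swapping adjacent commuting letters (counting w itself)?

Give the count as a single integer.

0(a) covers ∅
1(a) covers 0:a
2(b) covers ∅
3(a) covers 1:a
4(c) covers 2:b, 3:a
5(a) covers 4:c
6(a) covers 5:a
7(b) covers 4:c
8(b) covers 7:b
floor of heap: 0:a, 2:b
completions by unplaced set U, small U first (add the entries for U minus each lowest piece of U):
  |U|=1: {6}:1  {8}:1
  |U|=2: {5,6}:1  {6,8}:2  {7,8}:1
  |U|=3: {5,6,8}:3  {6,7,8}:3
  |U|=4: {5,6,7,8}:6
  |U|=5: {4,5,6,7,8}:6
  |U|=6: {2,4,5,6,7,8}:6  {3,4,5,6,7,8}:6
  |U|=7: {1,3,4,5,6,7,8}:6  {2,3,4,5,6,7,8}:12
  start at 0(a): 18
  start at 2(b): 6
sum over floor = 24

24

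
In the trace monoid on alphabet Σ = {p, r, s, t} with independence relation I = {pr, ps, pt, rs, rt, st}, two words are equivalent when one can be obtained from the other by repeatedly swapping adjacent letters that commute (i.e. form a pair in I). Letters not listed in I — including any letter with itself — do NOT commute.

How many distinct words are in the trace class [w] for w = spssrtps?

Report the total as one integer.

840

#0=s has no predecessor
#1=p has no predecessor
#2=s depends on [0:s]
#3=s depends on [2:s]
#4=r has no predecessor
#5=t has no predecessor
#6=p depends on [1:p]
#7=s depends on [3:s]
sources: [0:s, 1:p, 4:r, 5:t]
N(rest) = Σ N(rest − s) over sources s of rest; N(one piece) = 1:
  size 1 → [4]=1  [5]=1  [6]=1  [7]=1
  size 2 → [1,6]=1  [3,7]=1  [4,5]=2  [4,6]=2  [4,7]=2  [5,6]=2  [5,7]=2  [6,7]=2
  size 3 → [1,4,6]=3  [1,5,6]=3  [1,6,7]=3  [2,3,7]=1  [3,4,7]=3  [3,5,7]=3  [3,6,7]=3  [4,5,6]=6  [4,5,7]=6  [4,6,7]=6  [5,6,7]=6
  size 4 → [0,2,3,7]=1  [1,3,6,7]=6  [1,4,5,6]=12  [1,4,6,7]=12  [1,5,6,7]=12  [2,3,4,7]=4  [2,3,5,7]=4  [2,3,6,7]=4  [3,4,5,7]=12  [3,4,6,7]=12  [3,5,6,7]=12  [4,5,6,7]=24
  size 5 → [0,2,3,4,7]=5  [0,2,3,5,7]=5  [0,2,3,6,7]=5  [1,2,3,6,7]=10  [1,3,4,6,7]=30  [1,3,5,6,7]=30  [1,4,5,6,7]=60  [2,3,4,5,7]=20  [2,3,4,6,7]=20  [2,3,5,6,7]=20  [3,4,5,6,7]=60
  size 6 → [0,1,2,3,6,7]=15  [0,2,3,4,5,7]=30  [0,2,3,4,6,7]=30  [0,2,3,5,6,7]=30  [1,2,3,4,6,7]=60  [1,2,3,5,6,7]=60  [1,3,4,5,6,7]=180  [2,3,4,5,6,7]=120
  first=0(s) contributes 420
  first=1(p) contributes 210
  first=4(r) contributes 105
  first=5(t) contributes 105
|[w]| = 840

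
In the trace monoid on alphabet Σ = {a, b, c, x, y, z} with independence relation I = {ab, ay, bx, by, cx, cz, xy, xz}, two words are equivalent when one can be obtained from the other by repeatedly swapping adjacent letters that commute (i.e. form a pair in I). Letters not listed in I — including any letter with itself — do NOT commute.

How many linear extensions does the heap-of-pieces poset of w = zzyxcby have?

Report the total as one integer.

14

drop 0:z onto floor
drop 1:z onto {0:z}
drop 2:y onto {1:z}
drop 3:x onto floor
drop 4:c onto {2:y}
drop 5:b onto {4:c}
drop 6:y onto {4:c}
ground layer = {0:z, 3:x}
drop-orders for the pieces not yet dropped (sum over which currently-grounded one goes next):
  1 to go: {3} 1  {5} 1  {6} 1
  2 to go: {3,5} 2  {3,6} 2  {5,6} 2
  3 to go: {3,5,6} 6  {4,5,6} 2
  4 to go: {2,4,5,6} 2  {3,4,5,6} 8
  5 to go: {1,2,4,5,6} 2  {2,3,4,5,6} 10
  if 0:z drops first: 12 orders
  if 3:x drops first: 2 orders
heap linearizations: 14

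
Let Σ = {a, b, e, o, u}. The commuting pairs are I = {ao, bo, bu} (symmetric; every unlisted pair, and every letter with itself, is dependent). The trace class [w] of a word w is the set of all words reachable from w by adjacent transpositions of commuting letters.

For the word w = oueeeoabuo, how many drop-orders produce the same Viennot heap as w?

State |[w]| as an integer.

0(o) covers ∅
1(u) covers 0:o
2(e) covers 1:u
3(e) covers 2:e
4(e) covers 3:e
5(o) covers 4:e
6(a) covers 4:e
7(b) covers 6:a
8(u) covers 5:o, 6:a
9(o) covers 8:u
floor of heap: 0:o
completions by unplaced set U, small U first (add the entries for U minus each lowest piece of U):
  |U|=1: {7}:1  {9}:1
  |U|=2: {7,9}:2  {8,9}:1
  |U|=3: {5,8,9}:1  {7,8,9}:3
  |U|=4: {5,7,8,9}:4  {6,7,8,9}:3
  |U|=5: {5,6,7,8,9}:7
  |U|=6: {4,5,6,7,8,9}:7
  |U|=7: {3,4,5,6,7,8,9}:7
  |U|=8: {2,3,4,5,6,7,8,9}:7
  start at 0(o): 7

7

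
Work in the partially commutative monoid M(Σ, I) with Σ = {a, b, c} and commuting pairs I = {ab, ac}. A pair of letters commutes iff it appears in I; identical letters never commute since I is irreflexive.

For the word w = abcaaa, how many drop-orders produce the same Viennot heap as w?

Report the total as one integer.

#0=a has no predecessor
#1=b has no predecessor
#2=c depends on [1:b]
#3=a depends on [0:a]
#4=a depends on [3:a]
#5=a depends on [4:a]
sources: [0:a, 1:b]
N(rest) = Σ N(rest − s) over sources s of rest; N(one piece) = 1:
  size 1 → [2]=1  [5]=1
  size 2 → [1,2]=1  [2,5]=2  [4,5]=1
  size 3 → [1,2,5]=3  [2,4,5]=3  [3,4,5]=1
  size 4 → [0,3,4,5]=1  [1,2,4,5]=6  [2,3,4,5]=4
  first=0(a) contributes 10
  first=1(b) contributes 5
|[w]| = 15

15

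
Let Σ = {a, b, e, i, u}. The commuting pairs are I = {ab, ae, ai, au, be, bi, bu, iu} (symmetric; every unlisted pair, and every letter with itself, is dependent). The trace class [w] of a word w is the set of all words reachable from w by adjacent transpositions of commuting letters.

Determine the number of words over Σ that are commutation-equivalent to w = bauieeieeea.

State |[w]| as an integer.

#0=b has no predecessor
#1=a has no predecessor
#2=u has no predecessor
#3=i has no predecessor
#4=e depends on [2:u, 3:i]
#5=e depends on [4:e]
#6=i depends on [5:e]
#7=e depends on [6:i]
#8=e depends on [7:e]
#9=e depends on [8:e]
#10=a depends on [1:a]
sources: [0:b, 1:a, 2:u, 3:i]
N(rest) = Σ N(rest − s) over sources s of rest; N(one piece) = 1:
  size 1 → [0]=1  [9]=1  [10]=1
  size 2 → [0,9]=2  [0,10]=2  [1,10]=1  [8,9]=1  [9,10]=2
  size 3 → [0,1,10]=3  [0,8,9]=3  [0,9,10]=6  [1,9,10]=3  [7,8,9]=1  [8,9,10]=3
  size 4 → [0,1,9,10]=12  [0,7,8,9]=4  [0,8,9,10]=12  [1,8,9,10]=6  [6,7,8,9]=1  [7,8,9,10]=4
  size 5 → [0,1,8,9,10]=30  [0,6,7,8,9]=5  [0,7,8,9,10]=20  [1,7,8,9,10]=10  [5,6,7,8,9]=1  [6,7,8,9,10]=5
  size 6 → [0,1,7,8,9,10]=60  [0,5,6,7,8,9]=6  [0,6,7,8,9,10]=30  [1,6,7,8,9,10]=15  [4,5,6,7,8,9]=1  [5,6,7,8,9,10]=6
  size 7 → [0,1,6,7,8,9,10]=105  [0,4,5,6,7,8,9]=7  [0,5,6,7,8,9,10]=42  [1,5,6,7,8,9,10]=21  [2,4,5,6,7,8,9]=1  [3,4,5,6,7,8,9]=1  [4,5,6,7,8,9,10]=7
  size 8 → [0,1,5,6,7,8,9,10]=168  [0,2,4,5,6,7,8,9]=8  [0,3,4,5,6,7,8,9]=8  [0,4,5,6,7,8,9,10]=56  [1,4,5,6,7,8,9,10]=28  [2,3,4,5,6,7,8,9]=2  [2,4,5,6,7,8,9,10]=8  [3,4,5,6,7,8,9,10]=8
  size 9 → [0,1,4,5,6,7,8,9,10]=252  [0,2,3,4,5,6,7,8,9]=18  [0,2,4,5,6,7,8,9,10]=72  [0,3,4,5,6,7,8,9,10]=72  [1,2,4,5,6,7,8,9,10]=36  [1,3,4,5,6,7,8,9,10]=36  [2,3,4,5,6,7,8,9,10]=18
  first=0(b) contributes 90
  first=1(a) contributes 180
  first=2(u) contributes 360
  first=3(i) contributes 360
|[w]| = 990

990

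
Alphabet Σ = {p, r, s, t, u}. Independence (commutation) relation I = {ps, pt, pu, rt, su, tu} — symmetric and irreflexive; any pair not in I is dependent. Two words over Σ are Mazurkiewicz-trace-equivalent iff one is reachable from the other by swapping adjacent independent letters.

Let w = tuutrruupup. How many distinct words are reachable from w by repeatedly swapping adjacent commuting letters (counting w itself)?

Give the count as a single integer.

drop 0:t onto floor
drop 1:u onto floor
drop 2:u onto {1:u}
drop 3:t onto {0:t}
drop 4:r onto {2:u}
drop 5:r onto {4:r}
drop 6:u onto {5:r}
drop 7:u onto {6:u}
drop 8:p onto {5:r}
drop 9:u onto {7:u}
drop 10:p onto {8:p}
ground layer = {0:t, 1:u}
drop-orders for the pieces not yet dropped (sum over which currently-grounded one goes next):
  1 to go: {3} 1  {9} 1  {10} 1
  2 to go: {0,3} 1  {3,9} 2  {3,10} 2  {7,9} 1  {8,10} 1  {9,10} 2
  3 to go: {0,3,9} 3  {0,3,10} 3  {3,7,9} 3  {3,8,10} 3  {3,9,10} 6  {6,7,9} 1  {7,9,10} 3  {8,9,10} 3
  4 to go: {0,3,7,9} 6  {0,3,8,10} 6  {0,3,9,10} 12  {3,6,7,9} 4  {3,7,9,10} 12  {3,8,9,10} 12  {6,7,9,10} 4  {7,8,9,10} 6
  5 to go: {0,3,6,7,9} 10  {0,3,7,9,10} 30  {0,3,8,9,10} 30  {3,6,7,9,10} 20  {3,7,8,9,10} 30  {6,7,8,9,10} 10
  6 to go: {0,3,6,7,9,10} 60  {0,3,7,8,9,10} 90  {3,6,7,8,9,10} 60  {5,6,7,8,9,10} 10
  7 to go: {0,3,6,7,8,9,10} 210  {3,5,6,7,8,9,10} 70  {4,5,6,7,8,9,10} 10
  8 to go: {0,3,5,6,7,8,9,10} 280  {2,4,5,6,7,8,9,10} 10  {3,4,5,6,7,8,9,10} 80
  9 to go: {0,3,4,5,6,7,8,9,10} 360  {1,2,4,5,6,7,8,9,10} 10  {2,3,4,5,6,7,8,9,10} 90
  if 0:t drops first: 100 orders
  if 1:u drops first: 450 orders
heap linearizations: 550

550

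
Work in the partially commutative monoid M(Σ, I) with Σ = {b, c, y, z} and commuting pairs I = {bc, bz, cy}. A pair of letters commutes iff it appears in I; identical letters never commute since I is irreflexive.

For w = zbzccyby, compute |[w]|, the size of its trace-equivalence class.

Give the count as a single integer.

0(z) covers ∅
1(b) covers ∅
2(z) covers 0:z
3(c) covers 2:z
4(c) covers 3:c
5(y) covers 1:b, 2:z
6(b) covers 5:y
7(y) covers 6:b
floor of heap: 0:z, 1:b
completions by unplaced set U, small U first (add the entries for U minus each lowest piece of U):
  |U|=1: {4}:1  {7}:1
  |U|=2: {3,4}:1  {4,7}:2  {6,7}:1
  |U|=3: {3,4,7}:3  {4,6,7}:3  {5,6,7}:1
  |U|=4: {1,5,6,7}:1  {3,4,6,7}:6  {4,5,6,7}:4
  |U|=5: {1,4,5,6,7}:5  {3,4,5,6,7}:10
  |U|=6: {1,3,4,5,6,7}:15  {2,3,4,5,6,7}:10
  start at 0(z): 25
  start at 1(b): 10
sum over floor = 35

35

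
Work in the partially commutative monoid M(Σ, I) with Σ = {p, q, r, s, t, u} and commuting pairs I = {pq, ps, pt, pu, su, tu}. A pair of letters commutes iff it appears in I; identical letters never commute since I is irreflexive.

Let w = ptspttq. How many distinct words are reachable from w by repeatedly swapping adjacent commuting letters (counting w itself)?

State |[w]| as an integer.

0(p) covers ∅
1(t) covers ∅
2(s) covers 1:t
3(p) covers 0:p
4(t) covers 2:s
5(t) covers 4:t
6(q) covers 5:t
floor of heap: 0:p, 1:t
completions by unplaced set U, small U first (add the entries for U minus each lowest piece of U):
  |U|=1: {3}:1  {6}:1
  |U|=2: {0,3}:1  {3,6}:2  {5,6}:1
  |U|=3: {0,3,6}:3  {3,5,6}:3  {4,5,6}:1
  |U|=4: {0,3,5,6}:6  {2,4,5,6}:1  {3,4,5,6}:4
  |U|=5: {0,3,4,5,6}:10  {1,2,4,5,6}:1  {2,3,4,5,6}:5
  start at 0(p): 6
  start at 1(t): 15
sum over floor = 21

21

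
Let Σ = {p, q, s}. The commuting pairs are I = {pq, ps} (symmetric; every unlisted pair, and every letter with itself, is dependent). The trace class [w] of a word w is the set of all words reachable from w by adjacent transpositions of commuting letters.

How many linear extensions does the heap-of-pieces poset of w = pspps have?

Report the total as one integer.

10

#0=p has no predecessor
#1=s has no predecessor
#2=p depends on [0:p]
#3=p depends on [2:p]
#4=s depends on [1:s]
sources: [0:p, 1:s]
N(rest) = Σ N(rest − s) over sources s of rest; N(one piece) = 1:
  size 1 → [3]=1  [4]=1
  size 2 → [1,4]=1  [2,3]=1  [3,4]=2
  size 3 → [0,2,3]=1  [1,3,4]=3  [2,3,4]=3
  first=0(p) contributes 6
  first=1(s) contributes 4
|[w]| = 10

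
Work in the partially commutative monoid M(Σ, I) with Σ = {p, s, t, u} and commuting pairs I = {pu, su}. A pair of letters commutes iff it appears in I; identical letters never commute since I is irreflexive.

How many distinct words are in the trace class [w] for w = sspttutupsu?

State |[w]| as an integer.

piece 0:s — minimal
piece 1:s rests on {0:s}
piece 2:p rests on {1:s}
piece 3:t rests on {2:p}
piece 4:t rests on {3:t}
piece 5:u rests on {4:t}
piece 6:t rests on {5:u}
piece 7:u rests on {6:t}
piece 8:p rests on {6:t}
piece 9:s rests on {8:p}
piece 10:u rests on {7:u}
minimal pieces: {0:s}
ways to finish when only these pieces remain (= sum over removing one remaining piece with nothing left below it):
  1 left: {9}→1  {10}→1
  2 left: {7,10}→1  {8,9}→1  {9,10}→2
  3 left: {7,9,10}→3  {8,9,10}→3
  4 left: {7,8,9,10}→6
  5 left: {6,7,8,9,10}→6
  6 left: {5,6,7,8,9,10}→6
  7 left: {4,5,6,7,8,9,10}→6
  8 left: {3,4,5,6,7,8,9,10}→6
  9 left: {2,3,4,5,6,7,8,9,10}→6
  placing 0:s first → 6 extensions

6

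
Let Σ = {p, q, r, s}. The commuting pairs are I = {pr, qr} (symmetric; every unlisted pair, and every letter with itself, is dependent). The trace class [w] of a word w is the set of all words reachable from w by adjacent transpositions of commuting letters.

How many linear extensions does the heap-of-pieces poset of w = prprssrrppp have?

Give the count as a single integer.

60

0(p) covers ∅
1(r) covers ∅
2(p) covers 0:p
3(r) covers 1:r
4(s) covers 2:p, 3:r
5(s) covers 4:s
6(r) covers 5:s
7(r) covers 6:r
8(p) covers 5:s
9(p) covers 8:p
10(p) covers 9:p
floor of heap: 0:p, 1:r
completions by unplaced set U, small U first (add the entries for U minus each lowest piece of U):
  |U|=1: {7}:1  {10}:1
  |U|=2: {6,7}:1  {7,10}:2  {9,10}:1
  |U|=3: {6,7,10}:3  {7,9,10}:3  {8,9,10}:1
  |U|=4: {6,7,9,10}:6  {7,8,9,10}:4
  |U|=5: {6,7,8,9,10}:10
  |U|=6: {5,6,7,8,9,10}:10
  |U|=7: {4,5,6,7,8,9,10}:10
  |U|=8: {2,4,5,6,7,8,9,10}:10  {3,4,5,6,7,8,9,10}:10
  |U|=9: {0,2,4,5,6,7,8,9,10}:10  {1,3,4,5,6,7,8,9,10}:10  {2,3,4,5,6,7,8,9,10}:20
  start at 0(p): 30
  start at 1(r): 30
sum over floor = 60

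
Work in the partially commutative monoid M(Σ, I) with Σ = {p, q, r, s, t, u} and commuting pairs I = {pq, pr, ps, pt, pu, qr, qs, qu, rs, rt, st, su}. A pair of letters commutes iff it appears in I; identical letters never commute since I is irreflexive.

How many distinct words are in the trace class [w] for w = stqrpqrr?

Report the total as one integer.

1120

piece 0:s — minimal
piece 1:t — minimal
piece 2:q rests on {1:t}
piece 3:r — minimal
piece 4:p — minimal
piece 5:q rests on {2:q}
piece 6:r rests on {3:r}
piece 7:r rests on {6:r}
minimal pieces: {0:s, 1:t, 3:r, 4:p}
ways to finish when only these pieces remain (= sum over removing one remaining piece with nothing left below it):
  1 left: {0}→1  {4}→1  {5}→1  {7}→1
  2 left: {0,4}→2  {0,5}→2  {0,7}→2  {2,5}→1  {4,5}→2  {4,7}→2  {5,7}→2  {6,7}→1
  3 left: {0,2,5}→3  {0,4,5}→6  {0,4,7}→6  {0,5,7}→6  {0,6,7}→3  {1,2,5}→1  {2,4,5}→3  {2,5,7}→3  {3,6,7}→1  {4,5,7}→6  {4,6,7}→3  {5,6,7}→3
  4 left: {0,1,2,5}→4  {0,2,4,5}→12  {0,2,5,7}→12  {0,3,6,7}→4  {0,4,5,7}→24  {0,4,6,7}→12  {0,5,6,7}→12  {1,2,4,5}→4  {1,2,5,7}→4  {2,4,5,7}→12  {2,5,6,7}→6  {3,4,6,7}→4  {3,5,6,7}→4  {4,5,6,7}→12
  5 left: {0,1,2,4,5}→20  {0,1,2,5,7}→20  {0,2,4,5,7}→60  {0,2,5,6,7}→30  {0,3,4,6,7}→20  {0,3,5,6,7}→20  {0,4,5,6,7}→60  {1,2,4,5,7}→20  {1,2,5,6,7}→10  {2,3,5,6,7}→10  {2,4,5,6,7}→30  {3,4,5,6,7}→20
  6 left: {0,1,2,4,5,7}→120  {0,1,2,5,6,7}→60  {0,2,3,5,6,7}→60  {0,2,4,5,6,7}→180  {0,3,4,5,6,7}→120  {1,2,3,5,6,7}→20  {1,2,4,5,6,7}→60  {2,3,4,5,6,7}→60
  placing 0:s first → 140 extensions
  placing 1:t first → 420 extensions
  placing 3:r first → 420 extensions
  placing 4:p first → 140 extensions
total linear extensions = 1120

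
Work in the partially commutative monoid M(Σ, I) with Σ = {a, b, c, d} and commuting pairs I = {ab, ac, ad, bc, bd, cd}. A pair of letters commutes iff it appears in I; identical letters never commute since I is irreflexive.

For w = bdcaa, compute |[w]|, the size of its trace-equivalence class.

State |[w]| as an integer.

piece 0:b — minimal
piece 1:d — minimal
piece 2:c — minimal
piece 3:a — minimal
piece 4:a rests on {3:a}
minimal pieces: {0:b, 1:d, 2:c, 3:a}
ways to finish when only these pieces remain (= sum over removing one remaining piece with nothing left below it):
  1 left: {0}→1  {1}→1  {2}→1  {4}→1
  2 left: {0,1}→2  {0,2}→2  {0,4}→2  {1,2}→2  {1,4}→2  {2,4}→2  {3,4}→1
  3 left: {0,1,2}→6  {0,1,4}→6  {0,2,4}→6  {0,3,4}→3  {1,2,4}→6  {1,3,4}→3  {2,3,4}→3
  placing 0:b first → 12 extensions
  placing 1:d first → 12 extensions
  placing 2:c first → 12 extensions
  placing 3:a first → 24 extensions
total linear extensions = 60

60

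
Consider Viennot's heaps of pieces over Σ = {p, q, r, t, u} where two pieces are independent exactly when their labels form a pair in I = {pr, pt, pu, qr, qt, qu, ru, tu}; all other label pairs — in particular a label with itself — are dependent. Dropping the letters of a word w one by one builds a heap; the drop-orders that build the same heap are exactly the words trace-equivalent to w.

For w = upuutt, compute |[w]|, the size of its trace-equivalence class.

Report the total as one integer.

#0=u has no predecessor
#1=p has no predecessor
#2=u depends on [0:u]
#3=u depends on [2:u]
#4=t has no predecessor
#5=t depends on [4:t]
sources: [0:u, 1:p, 4:t]
N(rest) = Σ N(rest − s) over sources s of rest; N(one piece) = 1:
  size 1 → [1]=1  [3]=1  [5]=1
  size 2 → [1,3]=2  [1,5]=2  [2,3]=1  [3,5]=2  [4,5]=1
  size 3 → [0,2,3]=1  [1,2,3]=3  [1,3,5]=6  [1,4,5]=3  [2,3,5]=3  [3,4,5]=3
  size 4 → [0,1,2,3]=4  [0,2,3,5]=4  [1,2,3,5]=12  [1,3,4,5]=12  [2,3,4,5]=6
  first=0(u) contributes 30
  first=1(p) contributes 10
  first=4(t) contributes 20
|[w]| = 60

60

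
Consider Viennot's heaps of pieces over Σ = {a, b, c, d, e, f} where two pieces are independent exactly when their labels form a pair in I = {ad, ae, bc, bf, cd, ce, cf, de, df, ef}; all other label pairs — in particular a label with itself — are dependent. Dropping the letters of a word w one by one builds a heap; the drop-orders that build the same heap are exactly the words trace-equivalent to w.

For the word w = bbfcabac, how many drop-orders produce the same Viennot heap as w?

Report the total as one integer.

12

piece 0:b — minimal
piece 1:b rests on {0:b}
piece 2:f — minimal
piece 3:c — minimal
piece 4:a rests on {1:b, 2:f, 3:c}
piece 5:b rests on {4:a}
piece 6:a rests on {5:b}
piece 7:c rests on {6:a}
minimal pieces: {0:b, 2:f, 3:c}
ways to finish when only these pieces remain (= sum over removing one remaining piece with nothing left below it):
  1 left: {7}→1
  2 left: {6,7}→1
  3 left: {5,6,7}→1
  4 left: {4,5,6,7}→1
  5 left: {1,4,5,6,7}→1  {2,4,5,6,7}→1  {3,4,5,6,7}→1
  6 left: {0,1,4,5,6,7}→1  {1,2,4,5,6,7}→2  {1,3,4,5,6,7}→2  {2,3,4,5,6,7}→2
  placing 0:b first → 6 extensions
  placing 2:f first → 3 extensions
  placing 3:c first → 3 extensions
total linear extensions = 12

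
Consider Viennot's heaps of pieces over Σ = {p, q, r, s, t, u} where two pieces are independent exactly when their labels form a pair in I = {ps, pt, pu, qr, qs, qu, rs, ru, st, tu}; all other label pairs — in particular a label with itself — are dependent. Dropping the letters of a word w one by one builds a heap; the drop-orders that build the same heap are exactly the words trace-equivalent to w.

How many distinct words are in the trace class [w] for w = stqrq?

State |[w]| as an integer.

0(s) covers ∅
1(t) covers ∅
2(q) covers 1:t
3(r) covers 1:t
4(q) covers 2:q
floor of heap: 0:s, 1:t
completions by unplaced set U, small U first (add the entries for U minus each lowest piece of U):
  |U|=1: {0}:1  {3}:1  {4}:1
  |U|=2: {0,3}:2  {0,4}:2  {2,4}:1  {3,4}:2
  |U|=3: {0,2,4}:3  {0,3,4}:6  {2,3,4}:3
  start at 0(s): 3
  start at 1(t): 12
sum over floor = 15

15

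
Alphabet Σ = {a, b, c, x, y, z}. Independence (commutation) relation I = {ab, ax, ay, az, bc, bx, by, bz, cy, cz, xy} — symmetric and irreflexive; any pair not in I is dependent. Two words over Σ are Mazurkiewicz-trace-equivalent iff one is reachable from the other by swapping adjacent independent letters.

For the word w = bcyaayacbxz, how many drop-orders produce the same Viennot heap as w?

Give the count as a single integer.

#0=b has no predecessor
#1=c has no predecessor
#2=y has no predecessor
#3=a depends on [1:c]
#4=a depends on [3:a]
#5=y depends on [2:y]
#6=a depends on [4:a]
#7=c depends on [6:a]
#8=b depends on [0:b]
#9=x depends on [7:c]
#10=z depends on [5:y, 9:x]
sources: [0:b, 1:c, 2:y]
N(rest) = Σ N(rest − s) over sources s of rest; N(one piece) = 1:
  size 1 → [8]=1  [10]=1
  size 2 → [0,8]=1  [5,10]=1  [8,10]=2  [9,10]=1
  size 3 → [0,8,10]=3  [2,5,10]=1  [5,8,10]=3  [5,9,10]=2  [7,9,10]=1  [8,9,10]=3
  size 4 → [0,5,8,10]=6  [0,8,9,10]=6  [2,5,8,10]=4  [2,5,9,10]=3  [5,7,9,10]=3  [5,8,9,10]=8  [6,7,9,10]=1  [7,8,9,10]=4
  size 5 → [0,2,5,8,10]=10  [0,5,8,9,10]=20  [0,7,8,9,10]=10  [2,5,7,9,10]=6  [2,5,8,9,10]=15  [4,6,7,9,10]=1  [5,6,7,9,10]=4  [5,7,8,9,10]=15  [6,7,8,9,10]=5
  size 6 → [0,2,5,8,9,10]=45  [0,5,7,8,9,10]=45  [0,6,7,8,9,10]=15  [2,5,6,7,9,10]=10  [2,5,7,8,9,10]=36  [3,4,6,7,9,10]=1  [4,5,6,7,9,10]=5  [4,6,7,8,9,10]=6  [5,6,7,8,9,10]=24
  size 7 → [0,2,5,7,8,9,10]=126  [0,4,6,7,8,9,10]=21  [0,5,6,7,8,9,10]=84  [1,3,4,6,7,9,10]=1  [2,4,5,6,7,9,10]=15  [2,5,6,7,8,9,10]=70  [3,4,5,6,7,9,10]=6  [3,4,6,7,8,9,10]=7  [4,5,6,7,8,9,10]=35
  size 8 → [0,2,5,6,7,8,9,10]=280  [0,3,4,6,7,8,9,10]=28  [0,4,5,6,7,8,9,10]=140  [1,3,4,5,6,7,9,10]=7  [1,3,4,6,7,8,9,10]=8  [2,3,4,5,6,7,9,10]=21  [2,4,5,6,7,8,9,10]=120  [3,4,5,6,7,8,9,10]=48
  size 9 → [0,1,3,4,6,7,8,9,10]=36  [0,2,4,5,6,7,8,9,10]=540  [0,3,4,5,6,7,8,9,10]=216  [1,2,3,4,5,6,7,9,10]=28  [1,3,4,5,6,7,8,9,10]=63  [2,3,4,5,6,7,8,9,10]=189
  first=0(b) contributes 280
  first=1(c) contributes 945
  first=2(y) contributes 315
|[w]| = 1540

1540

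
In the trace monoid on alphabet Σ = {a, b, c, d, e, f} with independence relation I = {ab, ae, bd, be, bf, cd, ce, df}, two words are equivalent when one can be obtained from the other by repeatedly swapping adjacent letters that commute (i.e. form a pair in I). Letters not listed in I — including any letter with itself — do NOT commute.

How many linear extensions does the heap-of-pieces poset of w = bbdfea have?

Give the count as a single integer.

0(b) covers ∅
1(b) covers 0:b
2(d) covers ∅
3(f) covers ∅
4(e) covers 2:d, 3:f
5(a) covers 2:d, 3:f
floor of heap: 0:b, 2:d, 3:f
completions by unplaced set U, small U first (add the entries for U minus each lowest piece of U):
  |U|=1: {1}:1  {4}:1  {5}:1
  |U|=2: {0,1}:1  {1,4}:2  {1,5}:2  {4,5}:2
  |U|=3: {0,1,4}:3  {0,1,5}:3  {1,4,5}:6  {2,4,5}:2  {3,4,5}:2
  |U|=4: {0,1,4,5}:12  {1,2,4,5}:8  {1,3,4,5}:8  {2,3,4,5}:4
  start at 0(b): 20
  start at 2(d): 20
  start at 3(f): 20
sum over floor = 60

60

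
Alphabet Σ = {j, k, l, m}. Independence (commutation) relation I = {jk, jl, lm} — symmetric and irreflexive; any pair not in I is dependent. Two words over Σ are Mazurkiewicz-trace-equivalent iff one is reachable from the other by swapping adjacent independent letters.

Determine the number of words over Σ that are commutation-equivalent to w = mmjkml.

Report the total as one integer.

0(m) covers ∅
1(m) covers 0:m
2(j) covers 1:m
3(k) covers 1:m
4(m) covers 2:j, 3:k
5(l) covers 3:k
floor of heap: 0:m
completions by unplaced set U, small U first (add the entries for U minus each lowest piece of U):
  |U|=1: {4}:1  {5}:1
  |U|=2: {2,4}:1  {4,5}:2
  |U|=3: {2,4,5}:3  {3,4,5}:2
  |U|=4: {2,3,4,5}:5
  start at 0(m): 5

5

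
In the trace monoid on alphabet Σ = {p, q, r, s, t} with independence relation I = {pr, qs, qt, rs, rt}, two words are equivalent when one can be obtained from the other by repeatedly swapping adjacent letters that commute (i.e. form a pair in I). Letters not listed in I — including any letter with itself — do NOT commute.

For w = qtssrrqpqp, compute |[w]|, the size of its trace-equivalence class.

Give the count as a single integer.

35

drop 0:q onto floor
drop 1:t onto floor
drop 2:s onto {1:t}
drop 3:s onto {2:s}
drop 4:r onto {0:q}
drop 5:r onto {4:r}
drop 6:q onto {5:r}
drop 7:p onto {3:s, 6:q}
drop 8:q onto {7:p}
drop 9:p onto {8:q}
ground layer = {0:q, 1:t}
drop-orders for the pieces not yet dropped (sum over which currently-grounded one goes next):
  1 to go: {9} 1
  2 to go: {8,9} 1
  3 to go: {7,8,9} 1
  4 to go: {3,7,8,9} 1  {6,7,8,9} 1
  5 to go: {2,3,7,8,9} 1  {3,6,7,8,9} 2  {5,6,7,8,9} 1
  6 to go: {1,2,3,7,8,9} 1  {2,3,6,7,8,9} 3  {3,5,6,7,8,9} 3  {4,5,6,7,8,9} 1
  7 to go: {0,4,5,6,7,8,9} 1  {1,2,3,6,7,8,9} 4  {2,3,5,6,7,8,9} 6  {3,4,5,6,7,8,9} 4
  8 to go: {0,3,4,5,6,7,8,9} 5  {1,2,3,5,6,7,8,9} 10  {2,3,4,5,6,7,8,9} 10
  if 0:q drops first: 20 orders
  if 1:t drops first: 15 orders
heap linearizations: 35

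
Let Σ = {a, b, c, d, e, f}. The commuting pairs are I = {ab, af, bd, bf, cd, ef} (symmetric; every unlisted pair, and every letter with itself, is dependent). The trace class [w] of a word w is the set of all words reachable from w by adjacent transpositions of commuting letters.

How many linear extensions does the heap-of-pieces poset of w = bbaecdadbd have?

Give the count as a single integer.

27

0(b) covers ∅
1(b) covers 0:b
2(a) covers ∅
3(e) covers 1:b, 2:a
4(c) covers 3:e
5(d) covers 3:e
6(a) covers 4:c, 5:d
7(d) covers 6:a
8(b) covers 4:c
9(d) covers 7:d
floor of heap: 0:b, 2:a
completions by unplaced set U, small U first (add the entries for U minus each lowest piece of U):
  |U|=1: {8}:1  {9}:1
  |U|=2: {7,9}:1  {8,9}:2
  |U|=3: {6,7,9}:1  {7,8,9}:3
  |U|=4: {5,6,7,9}:1  {6,7,8,9}:4
  |U|=5: {4,6,7,8,9}:4  {5,6,7,8,9}:5
  |U|=6: {4,5,6,7,8,9}:9
  |U|=7: {3,4,5,6,7,8,9}:9
  |U|=8: {1,3,4,5,6,7,8,9}:9  {2,3,4,5,6,7,8,9}:9
  start at 0(b): 18
  start at 2(a): 9
sum over floor = 27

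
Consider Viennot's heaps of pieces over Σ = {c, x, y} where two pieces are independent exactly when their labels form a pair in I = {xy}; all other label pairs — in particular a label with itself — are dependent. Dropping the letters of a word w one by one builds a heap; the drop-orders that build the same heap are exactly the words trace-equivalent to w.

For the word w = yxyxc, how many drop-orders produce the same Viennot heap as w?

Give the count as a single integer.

piece 0:y — minimal
piece 1:x — minimal
piece 2:y rests on {0:y}
piece 3:x rests on {1:x}
piece 4:c rests on {2:y, 3:x}
minimal pieces: {0:y, 1:x}
ways to finish when only these pieces remain (= sum over removing one remaining piece with nothing left below it):
  1 left: {4}→1
  2 left: {2,4}→1  {3,4}→1
  3 left: {0,2,4}→1  {1,3,4}→1  {2,3,4}→2
  placing 0:y first → 3 extensions
  placing 1:x first → 3 extensions
total linear extensions = 6

6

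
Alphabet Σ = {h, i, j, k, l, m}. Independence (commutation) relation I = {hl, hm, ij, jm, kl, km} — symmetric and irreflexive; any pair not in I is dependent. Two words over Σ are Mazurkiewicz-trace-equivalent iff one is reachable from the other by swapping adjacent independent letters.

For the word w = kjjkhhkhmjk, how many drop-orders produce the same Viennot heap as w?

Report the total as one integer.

11

0(k) covers ∅
1(j) covers 0:k
2(j) covers 1:j
3(k) covers 2:j
4(h) covers 3:k
5(h) covers 4:h
6(k) covers 5:h
7(h) covers 6:k
8(m) covers ∅
9(j) covers 7:h
10(k) covers 9:j
floor of heap: 0:k, 8:m
completions by unplaced set U, small U first (add the entries for U minus each lowest piece of U):
  |U|=1: {8}:1  {10}:1
  |U|=2: {8,10}:2  {9,10}:1
  |U|=3: {7,9,10}:1  {8,9,10}:3
  |U|=4: {6,7,9,10}:1  {7,8,9,10}:4
  |U|=5: {5,6,7,9,10}:1  {6,7,8,9,10}:5
  |U|=6: {4,5,6,7,9,10}:1  {5,6,7,8,9,10}:6
  |U|=7: {3,4,5,6,7,9,10}:1  {4,5,6,7,8,9,10}:7
  |U|=8: {2,3,4,5,6,7,9,10}:1  {3,4,5,6,7,8,9,10}:8
  |U|=9: {1,2,3,4,5,6,7,9,10}:1  {2,3,4,5,6,7,8,9,10}:9
  start at 0(k): 10
  start at 8(m): 1
sum over floor = 11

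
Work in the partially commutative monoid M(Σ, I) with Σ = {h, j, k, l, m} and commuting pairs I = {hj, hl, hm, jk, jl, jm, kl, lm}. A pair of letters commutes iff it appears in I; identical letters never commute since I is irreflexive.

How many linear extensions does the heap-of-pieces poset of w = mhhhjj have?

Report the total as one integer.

piece 0:m — minimal
piece 1:h — minimal
piece 2:h rests on {1:h}
piece 3:h rests on {2:h}
piece 4:j — minimal
piece 5:j rests on {4:j}
minimal pieces: {0:m, 1:h, 4:j}
ways to finish when only these pieces remain (= sum over removing one remaining piece with nothing left below it):
  1 left: {0}→1  {3}→1  {5}→1
  2 left: {0,3}→2  {0,5}→2  {2,3}→1  {3,5}→2  {4,5}→1
  3 left: {0,2,3}→3  {0,3,5}→6  {0,4,5}→3  {1,2,3}→1  {2,3,5}→3  {3,4,5}→3
  4 left: {0,1,2,3}→4  {0,2,3,5}→12  {0,3,4,5}→12  {1,2,3,5}→4  {2,3,4,5}→6
  placing 0:m first → 10 extensions
  placing 1:h first → 30 extensions
  placing 4:j first → 20 extensions
total linear extensions = 60

60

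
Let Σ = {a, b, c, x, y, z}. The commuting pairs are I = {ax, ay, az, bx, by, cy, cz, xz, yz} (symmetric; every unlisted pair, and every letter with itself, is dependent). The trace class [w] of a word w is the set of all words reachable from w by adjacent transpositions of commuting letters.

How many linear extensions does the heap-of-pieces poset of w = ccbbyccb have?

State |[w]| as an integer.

0(c) covers ∅
1(c) covers 0:c
2(b) covers 1:c
3(b) covers 2:b
4(y) covers ∅
5(c) covers 3:b
6(c) covers 5:c
7(b) covers 6:c
floor of heap: 0:c, 4:y
completions by unplaced set U, small U first (add the entries for U minus each lowest piece of U):
  |U|=1: {4}:1  {7}:1
  |U|=2: {4,7}:2  {6,7}:1
  |U|=3: {4,6,7}:3  {5,6,7}:1
  |U|=4: {3,5,6,7}:1  {4,5,6,7}:4
  |U|=5: {2,3,5,6,7}:1  {3,4,5,6,7}:5
  |U|=6: {1,2,3,5,6,7}:1  {2,3,4,5,6,7}:6
  start at 0(c): 7
  start at 4(y): 1
sum over floor = 8

8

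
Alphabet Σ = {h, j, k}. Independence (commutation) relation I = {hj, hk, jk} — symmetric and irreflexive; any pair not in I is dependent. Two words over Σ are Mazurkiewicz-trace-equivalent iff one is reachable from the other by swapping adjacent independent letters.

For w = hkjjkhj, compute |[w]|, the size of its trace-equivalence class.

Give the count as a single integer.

0(h) covers ∅
1(k) covers ∅
2(j) covers ∅
3(j) covers 2:j
4(k) covers 1:k
5(h) covers 0:h
6(j) covers 3:j
floor of heap: 0:h, 1:k, 2:j
completions by unplaced set U, small U first (add the entries for U minus each lowest piece of U):
  |U|=1: {4}:1  {5}:1  {6}:1
  |U|=2: {0,5}:1  {1,4}:1  {3,6}:1  {4,5}:2  {4,6}:2  {5,6}:2
  |U|=3: {0,4,5}:3  {0,5,6}:3  {1,4,5}:3  {1,4,6}:3  {2,3,6}:1  {3,4,6}:3  {3,5,6}:3  {4,5,6}:6
  |U|=4: {0,1,4,5}:6  {0,3,5,6}:6  {0,4,5,6}:12  {1,3,4,6}:6  {1,4,5,6}:12  {2,3,4,6}:4  {2,3,5,6}:4  {3,4,5,6}:12
  |U|=5: {0,1,4,5,6}:30  {0,2,3,5,6}:10  {0,3,4,5,6}:30  {1,2,3,4,6}:10  {1,3,4,5,6}:30  {2,3,4,5,6}:20
  start at 0(h): 60
  start at 1(k): 60
  start at 2(j): 90
sum over floor = 210

210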